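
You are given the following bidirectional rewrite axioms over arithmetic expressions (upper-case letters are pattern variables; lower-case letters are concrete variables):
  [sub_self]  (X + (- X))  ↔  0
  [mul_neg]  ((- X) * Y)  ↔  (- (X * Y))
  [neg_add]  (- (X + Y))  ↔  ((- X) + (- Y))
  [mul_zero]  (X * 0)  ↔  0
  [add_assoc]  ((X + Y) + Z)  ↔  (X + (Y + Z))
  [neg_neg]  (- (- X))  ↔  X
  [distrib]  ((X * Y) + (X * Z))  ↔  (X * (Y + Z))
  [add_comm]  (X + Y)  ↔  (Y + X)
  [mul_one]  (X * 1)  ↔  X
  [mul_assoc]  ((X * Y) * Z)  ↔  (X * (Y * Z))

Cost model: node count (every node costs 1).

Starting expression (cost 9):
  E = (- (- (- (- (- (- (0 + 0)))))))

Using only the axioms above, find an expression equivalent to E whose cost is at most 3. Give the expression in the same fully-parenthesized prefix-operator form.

step 1: neg_neg (→) rewrites (- (- (- (- (- (0 + 0)))))) into (- (- (- (0 + 0)))), now (- (- (- (- (0 + 0)))))
step 2: neg_neg (→) rewrites (- (- (- (- (0 + 0))))) into (- (- (0 + 0)))
step 3: neg_neg (→) rewrites (- (- (0 + 0))) into (0 + 0), reaching cost 3 (bound 3)

(0 + 0)   [cost 3]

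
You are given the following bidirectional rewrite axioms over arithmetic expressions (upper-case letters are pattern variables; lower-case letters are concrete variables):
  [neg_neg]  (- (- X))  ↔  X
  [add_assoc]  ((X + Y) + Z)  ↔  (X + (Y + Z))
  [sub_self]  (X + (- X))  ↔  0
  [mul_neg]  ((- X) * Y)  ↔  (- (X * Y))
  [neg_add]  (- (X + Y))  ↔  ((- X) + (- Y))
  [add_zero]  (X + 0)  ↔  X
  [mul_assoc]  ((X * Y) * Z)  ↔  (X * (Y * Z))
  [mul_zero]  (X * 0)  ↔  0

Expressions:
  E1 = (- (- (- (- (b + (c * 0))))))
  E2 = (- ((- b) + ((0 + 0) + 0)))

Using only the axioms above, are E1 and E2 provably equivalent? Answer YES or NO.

step 1: neg_neg (→) rewrites (- (- (- (- (b + (c * 0)))))) into (- (- (b + (c * 0))))
step 2: mul_zero (→) rewrites (c * 0) into 0, now (- (- (b + 0)))
step 3: add_zero (→) rewrites (b + 0) into b, now (- (- b))
step 4: add_zero (←) rewrites (- b) into ((- b) + 0), now (- ((- b) + 0))
step 5: add_zero (←) rewrites 0 into (0 + 0), now (- ((- b) + (0 + 0)))
step 6: add_zero (←) rewrites (0 + 0) into ((0 + 0) + 0), which is E2

YES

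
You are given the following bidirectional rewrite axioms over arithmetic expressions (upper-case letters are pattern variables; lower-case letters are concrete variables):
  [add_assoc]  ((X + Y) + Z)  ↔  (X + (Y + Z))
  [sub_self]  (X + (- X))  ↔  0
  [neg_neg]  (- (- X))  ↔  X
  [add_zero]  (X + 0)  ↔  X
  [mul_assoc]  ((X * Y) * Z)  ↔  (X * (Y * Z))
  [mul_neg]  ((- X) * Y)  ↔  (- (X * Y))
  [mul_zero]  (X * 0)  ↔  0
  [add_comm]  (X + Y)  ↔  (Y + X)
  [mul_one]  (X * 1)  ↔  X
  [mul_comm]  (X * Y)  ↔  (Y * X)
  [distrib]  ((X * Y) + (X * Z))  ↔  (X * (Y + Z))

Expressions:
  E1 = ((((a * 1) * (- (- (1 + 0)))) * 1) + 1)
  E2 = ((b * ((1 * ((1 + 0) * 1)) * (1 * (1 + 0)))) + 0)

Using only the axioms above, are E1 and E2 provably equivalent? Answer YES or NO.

NO

All listed rules preserve value, hence provable equivalence implies equal values everywhere; look for a separating assignment.
a=0, b=0 gives E1 ↦ 1, E2 ↦ 0; values differ ⇒ not provably equivalent.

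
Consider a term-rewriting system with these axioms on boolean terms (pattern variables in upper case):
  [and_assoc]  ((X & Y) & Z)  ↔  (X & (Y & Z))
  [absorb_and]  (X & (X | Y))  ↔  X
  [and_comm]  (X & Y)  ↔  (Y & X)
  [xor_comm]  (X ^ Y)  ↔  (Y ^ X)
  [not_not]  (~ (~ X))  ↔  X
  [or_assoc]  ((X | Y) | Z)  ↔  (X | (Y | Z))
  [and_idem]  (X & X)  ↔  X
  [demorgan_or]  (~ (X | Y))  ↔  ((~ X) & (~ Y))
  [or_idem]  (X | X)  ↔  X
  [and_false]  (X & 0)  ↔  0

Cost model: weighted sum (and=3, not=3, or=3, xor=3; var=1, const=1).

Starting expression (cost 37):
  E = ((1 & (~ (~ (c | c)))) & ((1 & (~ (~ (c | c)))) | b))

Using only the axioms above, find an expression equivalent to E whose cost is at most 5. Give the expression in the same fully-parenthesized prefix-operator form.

(1 & c)   [cost 5]

(1) ((1 & (~ (~ (c | c)))) & ((1 & (~ (~ (c | c)))) | b))  =[absorb_and →]=  (1 & (~ (~ (c | c))))
(2) (~ (~ (c | c)))  =[not_not →]=  (c | c)    ⊢ (1 & (c | c))
(3) (c | c)  =[or_idem →]=  c    ⊢ cost 5, within 5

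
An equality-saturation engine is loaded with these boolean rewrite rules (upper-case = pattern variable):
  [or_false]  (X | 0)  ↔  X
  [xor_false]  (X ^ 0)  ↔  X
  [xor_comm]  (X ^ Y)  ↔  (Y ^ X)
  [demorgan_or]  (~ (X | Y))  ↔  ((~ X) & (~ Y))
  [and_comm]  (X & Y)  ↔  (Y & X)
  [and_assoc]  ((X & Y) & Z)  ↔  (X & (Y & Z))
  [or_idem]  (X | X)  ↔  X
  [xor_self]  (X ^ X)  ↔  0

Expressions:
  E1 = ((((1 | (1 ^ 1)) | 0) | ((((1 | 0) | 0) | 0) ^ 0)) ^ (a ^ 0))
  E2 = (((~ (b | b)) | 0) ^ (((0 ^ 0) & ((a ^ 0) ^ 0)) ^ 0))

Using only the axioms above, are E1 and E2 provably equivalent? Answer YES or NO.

NO

The axioms are sound identities: if E1 ↔* E2 then E1 and E2 evaluate identically under any assignment.
Under a=0, b=1: E1 evaluates to 1, E2 to 0. Distinct ⇒ no rewrite sequence connects them.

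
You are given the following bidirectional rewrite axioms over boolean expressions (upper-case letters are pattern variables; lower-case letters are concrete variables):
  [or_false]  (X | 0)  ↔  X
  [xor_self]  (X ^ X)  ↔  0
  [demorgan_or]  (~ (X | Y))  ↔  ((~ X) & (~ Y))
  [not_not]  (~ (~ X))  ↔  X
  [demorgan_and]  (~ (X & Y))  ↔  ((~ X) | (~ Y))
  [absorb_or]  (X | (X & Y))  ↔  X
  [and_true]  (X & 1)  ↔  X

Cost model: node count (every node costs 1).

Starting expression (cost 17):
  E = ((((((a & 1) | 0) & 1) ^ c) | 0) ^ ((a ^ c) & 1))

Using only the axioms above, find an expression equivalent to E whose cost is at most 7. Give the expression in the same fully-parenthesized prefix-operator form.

1. [or_false →] (((((a & 1) | 0) & 1) ^ c) | 0)  →  ((((a & 1) | 0) & 1) ^ c);  E = (((((a & 1) | 0) & 1) ^ c) ^ ((a ^ c) & 1))
2. [or_false →] ((a & 1) | 0)  →  (a & 1);  E = ((((a & 1) & 1) ^ c) ^ ((a ^ c) & 1))
3. [and_true →] ((a & 1) & 1)  →  (a & 1);  E = (((a & 1) ^ c) ^ ((a ^ c) & 1))
4. [and_true →] (a & 1)  →  a;  E = ((a ^ c) ^ ((a ^ c) & 1))
5. [and_true →] ((a ^ c) & 1)  →  (a ^ c);  cost 7 ≤ 7, done

((a ^ c) ^ (a ^ c))   [cost 7]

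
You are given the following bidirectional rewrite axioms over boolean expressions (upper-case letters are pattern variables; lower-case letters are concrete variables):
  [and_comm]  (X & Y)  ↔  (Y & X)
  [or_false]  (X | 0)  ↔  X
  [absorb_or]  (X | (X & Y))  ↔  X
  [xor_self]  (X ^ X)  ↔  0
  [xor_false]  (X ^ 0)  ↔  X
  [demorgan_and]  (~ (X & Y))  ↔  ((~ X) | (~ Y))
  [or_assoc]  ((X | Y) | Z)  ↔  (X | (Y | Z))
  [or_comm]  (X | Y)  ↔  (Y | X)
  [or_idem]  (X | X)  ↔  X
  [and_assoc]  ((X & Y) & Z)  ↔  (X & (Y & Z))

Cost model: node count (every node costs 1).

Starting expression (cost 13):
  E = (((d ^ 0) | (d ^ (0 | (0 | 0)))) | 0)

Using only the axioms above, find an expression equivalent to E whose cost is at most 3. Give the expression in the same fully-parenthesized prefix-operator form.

(d ^ 0)   [cost 3]

1. [or_false →] (0 | 0)  →  0;  E = (((d ^ 0) | (d ^ (0 | 0))) | 0)
2. [or_false →] (((d ^ 0) | (d ^ (0 | 0))) | 0)  →  ((d ^ 0) | (d ^ (0 | 0)))
3. [or_false →] (0 | 0)  →  0;  E = ((d ^ 0) | (d ^ 0))
4. [or_idem →] ((d ^ 0) | (d ^ 0))  →  (d ^ 0);  cost 3 ≤ 3, done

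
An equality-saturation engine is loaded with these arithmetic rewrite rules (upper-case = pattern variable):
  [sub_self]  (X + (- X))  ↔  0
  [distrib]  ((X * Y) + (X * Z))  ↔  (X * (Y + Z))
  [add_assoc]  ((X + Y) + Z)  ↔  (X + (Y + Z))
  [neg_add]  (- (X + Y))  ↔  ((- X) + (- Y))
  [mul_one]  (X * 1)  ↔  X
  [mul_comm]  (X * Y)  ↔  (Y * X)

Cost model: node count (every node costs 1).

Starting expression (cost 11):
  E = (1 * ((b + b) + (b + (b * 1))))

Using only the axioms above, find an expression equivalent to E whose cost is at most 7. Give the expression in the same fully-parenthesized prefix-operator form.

(1) (1 * ((b + b) + (b + (b * 1))))  =[mul_comm →]=  (((b + b) + (b + (b * 1))) * 1)
(2) (b * 1)  =[mul_one →]=  b    ⊢ (((b + b) + (b + b)) * 1)
(3) (((b + b) + (b + b)) * 1)  =[mul_one →]=  ((b + b) + (b + b))    ⊢ cost 7, within 7

((b + b) + (b + b))   [cost 7]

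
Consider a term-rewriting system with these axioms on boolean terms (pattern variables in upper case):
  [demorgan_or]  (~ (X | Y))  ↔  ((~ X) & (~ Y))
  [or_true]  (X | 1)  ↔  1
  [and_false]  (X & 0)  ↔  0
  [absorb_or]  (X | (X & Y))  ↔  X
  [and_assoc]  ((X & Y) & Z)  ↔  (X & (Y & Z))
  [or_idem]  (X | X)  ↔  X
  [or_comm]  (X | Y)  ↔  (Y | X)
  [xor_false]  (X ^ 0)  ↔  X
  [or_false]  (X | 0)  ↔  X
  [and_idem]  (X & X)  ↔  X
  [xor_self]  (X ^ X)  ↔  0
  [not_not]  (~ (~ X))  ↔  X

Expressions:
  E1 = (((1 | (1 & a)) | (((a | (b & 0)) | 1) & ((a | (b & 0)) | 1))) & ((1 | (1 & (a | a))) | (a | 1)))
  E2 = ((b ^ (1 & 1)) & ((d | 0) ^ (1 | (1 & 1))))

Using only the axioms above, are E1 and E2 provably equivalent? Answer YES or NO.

Every axiom is a valid identity, so a rewrite proof would force E1 and E2 to agree under every assignment.
At a=0, b=0, d=1: E1 = 1 but E2 = 0; they differ, so no derivation exists.

NO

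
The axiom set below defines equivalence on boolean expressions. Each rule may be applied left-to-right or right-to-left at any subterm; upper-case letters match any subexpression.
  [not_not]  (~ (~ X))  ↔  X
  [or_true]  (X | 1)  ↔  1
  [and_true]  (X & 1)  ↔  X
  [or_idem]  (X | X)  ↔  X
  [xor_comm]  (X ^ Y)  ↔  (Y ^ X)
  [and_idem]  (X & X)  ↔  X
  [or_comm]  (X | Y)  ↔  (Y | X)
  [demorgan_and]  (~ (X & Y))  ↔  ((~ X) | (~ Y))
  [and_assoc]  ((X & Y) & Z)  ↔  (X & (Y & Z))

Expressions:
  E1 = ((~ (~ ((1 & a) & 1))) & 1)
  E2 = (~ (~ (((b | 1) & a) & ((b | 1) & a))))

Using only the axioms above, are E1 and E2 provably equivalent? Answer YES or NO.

(1) ((~ (~ ((1 & a) & 1))) & 1)  =[and_true →]=  (~ (~ ((1 & a) & 1)))
(2) (~ (~ ((1 & a) & 1)))  =[not_not →]=  ((1 & a) & 1)
(3) ((1 & a) & 1)  =[and_true →]=  (1 & a)
(4) (1 & a)  =[not_not ←]=  (~ (~ (1 & a)))
(5) 1  =[or_true ←]=  (b | 1)    ⊢ (~ (~ ((b | 1) & a)))
(6) ((b | 1) & a)  =[and_idem ←]=  (((b | 1) & a) & ((b | 1) & a))    ⊢ E2

YES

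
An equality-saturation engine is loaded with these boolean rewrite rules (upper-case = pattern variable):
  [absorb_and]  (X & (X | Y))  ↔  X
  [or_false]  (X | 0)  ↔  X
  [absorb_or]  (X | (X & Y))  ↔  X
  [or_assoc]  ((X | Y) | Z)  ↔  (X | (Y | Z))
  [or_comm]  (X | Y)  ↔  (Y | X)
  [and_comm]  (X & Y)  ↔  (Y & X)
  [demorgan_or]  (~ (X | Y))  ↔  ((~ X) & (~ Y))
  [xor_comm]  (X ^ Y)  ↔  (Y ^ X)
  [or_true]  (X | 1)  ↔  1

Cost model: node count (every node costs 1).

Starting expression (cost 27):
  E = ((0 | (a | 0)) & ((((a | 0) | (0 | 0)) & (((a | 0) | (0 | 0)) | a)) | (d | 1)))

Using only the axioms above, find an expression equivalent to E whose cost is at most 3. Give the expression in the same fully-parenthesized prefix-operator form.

(a | 0)   [cost 3]

1. [absorb_and →] (((a | 0) | (0 | 0)) & (((a | 0) | (0 | 0)) | a))  →  ((a | 0) | (0 | 0));  E = ((0 | (a | 0)) & (((a | 0) | (0 | 0)) | (d | 1)))
2. [or_false →] (0 | 0)  →  0;  E = ((0 | (a | 0)) & (((a | 0) | 0) | (d | 1)))
3. [or_comm →] (0 | (a | 0))  →  ((a | 0) | 0);  E = (((a | 0) | 0) & (((a | 0) | 0) | (d | 1)))
4. [or_true →] (d | 1)  →  1;  E = (((a | 0) | 0) & (((a | 0) | 0) | 1))
5. [absorb_and →] (((a | 0) | 0) & (((a | 0) | 0) | 1))  →  ((a | 0) | 0)
6. [or_false →] (a | 0)  →  a;  cost 3 ≤ 3, done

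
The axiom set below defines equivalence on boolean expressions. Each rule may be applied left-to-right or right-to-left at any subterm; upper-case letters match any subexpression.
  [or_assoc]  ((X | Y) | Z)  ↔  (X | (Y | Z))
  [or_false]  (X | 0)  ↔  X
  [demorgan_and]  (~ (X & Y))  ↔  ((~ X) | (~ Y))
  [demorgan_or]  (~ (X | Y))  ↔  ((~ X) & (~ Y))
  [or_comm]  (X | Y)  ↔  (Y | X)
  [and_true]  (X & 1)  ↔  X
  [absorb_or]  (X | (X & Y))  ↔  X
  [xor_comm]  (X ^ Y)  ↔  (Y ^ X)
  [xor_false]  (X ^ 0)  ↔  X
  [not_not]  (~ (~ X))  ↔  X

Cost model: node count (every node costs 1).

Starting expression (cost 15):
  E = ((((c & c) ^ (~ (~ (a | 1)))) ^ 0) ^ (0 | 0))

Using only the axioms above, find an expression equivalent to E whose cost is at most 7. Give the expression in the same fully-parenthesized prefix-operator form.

((c & c) ^ (a | 1))   [cost 7]

(1) (((c & c) ^ (~ (~ (a | 1)))) ^ 0)  =[xor_false →]=  ((c & c) ^ (~ (~ (a | 1))))    ⊢ (((c & c) ^ (~ (~ (a | 1)))) ^ (0 | 0))
(2) (~ (~ (a | 1)))  =[not_not →]=  (a | 1)    ⊢ (((c & c) ^ (a | 1)) ^ (0 | 0))
(3) (0 | 0)  =[or_false →]=  0    ⊢ (((c & c) ^ (a | 1)) ^ 0)
(4) (((c & c) ^ (a | 1)) ^ 0)  =[xor_false →]=  ((c & c) ^ (a | 1))    ⊢ cost 7, within 7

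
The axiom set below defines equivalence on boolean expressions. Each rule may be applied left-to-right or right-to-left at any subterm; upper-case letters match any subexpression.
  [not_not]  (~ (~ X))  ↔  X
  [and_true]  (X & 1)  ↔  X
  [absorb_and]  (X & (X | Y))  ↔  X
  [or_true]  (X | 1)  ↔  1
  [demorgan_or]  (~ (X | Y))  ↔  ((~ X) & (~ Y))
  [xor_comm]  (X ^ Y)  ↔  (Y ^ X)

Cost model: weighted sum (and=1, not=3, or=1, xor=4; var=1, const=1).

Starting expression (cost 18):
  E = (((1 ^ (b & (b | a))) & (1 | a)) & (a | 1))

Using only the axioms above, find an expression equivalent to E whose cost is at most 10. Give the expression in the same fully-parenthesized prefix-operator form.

step 1: absorb_and (→) rewrites (b & (b | a)) into b, now (((1 ^ b) & (1 | a)) & (a | 1))
step 2: or_true (→) rewrites (a | 1) into 1, now (((1 ^ b) & (1 | a)) & 1)
step 3: and_true (→) rewrites (((1 ^ b) & (1 | a)) & 1) into ((1 ^ b) & (1 | a)), reaching cost 10 (bound 10)

((1 ^ b) & (1 | a))   [cost 10]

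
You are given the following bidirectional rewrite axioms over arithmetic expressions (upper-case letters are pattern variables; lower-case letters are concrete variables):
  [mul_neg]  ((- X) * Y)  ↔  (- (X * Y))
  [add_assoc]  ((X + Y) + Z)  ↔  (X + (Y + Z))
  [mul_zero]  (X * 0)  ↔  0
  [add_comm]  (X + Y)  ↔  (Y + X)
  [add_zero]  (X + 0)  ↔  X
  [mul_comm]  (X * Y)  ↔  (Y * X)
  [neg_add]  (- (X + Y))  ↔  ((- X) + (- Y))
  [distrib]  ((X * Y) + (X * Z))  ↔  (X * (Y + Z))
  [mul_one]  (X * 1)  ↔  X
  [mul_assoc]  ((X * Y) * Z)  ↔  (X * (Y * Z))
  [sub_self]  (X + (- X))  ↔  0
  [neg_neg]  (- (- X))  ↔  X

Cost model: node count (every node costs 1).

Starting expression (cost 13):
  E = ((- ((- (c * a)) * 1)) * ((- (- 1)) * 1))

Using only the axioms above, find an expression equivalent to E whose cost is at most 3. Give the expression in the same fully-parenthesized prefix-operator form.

1. [mul_one →] ((- (c * a)) * 1)  →  (- (c * a));  E = ((- (- (c * a))) * ((- (- 1)) * 1))
2. [neg_neg →] (- (- 1))  →  1;  E = ((- (- (c * a))) * (1 * 1))
3. [mul_one →] (1 * 1)  →  1;  E = ((- (- (c * a))) * 1)
4. [neg_neg →] (- (- (c * a)))  →  (c * a);  E = ((c * a) * 1)
5. [mul_one →] ((c * a) * 1)  →  (c * a);  cost 3 ≤ 3, done

(c * a)   [cost 3]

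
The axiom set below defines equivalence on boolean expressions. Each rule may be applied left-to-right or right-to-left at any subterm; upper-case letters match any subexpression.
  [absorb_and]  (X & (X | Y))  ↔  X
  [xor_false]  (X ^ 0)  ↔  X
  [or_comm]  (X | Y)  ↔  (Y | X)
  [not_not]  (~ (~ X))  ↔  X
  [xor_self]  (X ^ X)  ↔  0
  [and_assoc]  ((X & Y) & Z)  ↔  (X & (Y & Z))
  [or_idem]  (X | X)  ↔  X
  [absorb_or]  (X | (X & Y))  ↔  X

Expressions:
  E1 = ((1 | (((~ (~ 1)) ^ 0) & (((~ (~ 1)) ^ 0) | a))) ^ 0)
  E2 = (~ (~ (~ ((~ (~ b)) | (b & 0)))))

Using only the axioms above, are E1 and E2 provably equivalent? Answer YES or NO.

All listed rules preserve value, hence provable equivalence implies equal values everywhere; look for a separating assignment.
a=0, b=1 gives E1 ↦ 1, E2 ↦ 0; values differ ⇒ not provably equivalent.

NO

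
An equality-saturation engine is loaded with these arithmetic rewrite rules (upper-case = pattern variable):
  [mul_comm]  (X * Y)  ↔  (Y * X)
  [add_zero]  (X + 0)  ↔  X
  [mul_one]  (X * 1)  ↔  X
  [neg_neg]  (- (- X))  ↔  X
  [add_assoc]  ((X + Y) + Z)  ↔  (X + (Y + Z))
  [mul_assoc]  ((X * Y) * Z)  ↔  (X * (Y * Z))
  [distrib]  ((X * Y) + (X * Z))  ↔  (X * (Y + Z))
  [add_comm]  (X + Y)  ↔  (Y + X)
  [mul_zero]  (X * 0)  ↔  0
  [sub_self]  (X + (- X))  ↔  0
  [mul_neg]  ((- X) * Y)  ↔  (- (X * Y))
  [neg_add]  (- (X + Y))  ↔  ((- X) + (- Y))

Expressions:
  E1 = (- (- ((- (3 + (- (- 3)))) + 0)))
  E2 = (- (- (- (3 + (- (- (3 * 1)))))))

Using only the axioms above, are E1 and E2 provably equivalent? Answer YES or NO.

YES

1. [add_zero →] ((- (3 + (- (- 3)))) + 0)  →  (- (3 + (- (- 3))));  E1 = (- (- (- (3 + (- (- 3))))))
2. [mul_one ←] 3  →  (3 * 1);  this is E2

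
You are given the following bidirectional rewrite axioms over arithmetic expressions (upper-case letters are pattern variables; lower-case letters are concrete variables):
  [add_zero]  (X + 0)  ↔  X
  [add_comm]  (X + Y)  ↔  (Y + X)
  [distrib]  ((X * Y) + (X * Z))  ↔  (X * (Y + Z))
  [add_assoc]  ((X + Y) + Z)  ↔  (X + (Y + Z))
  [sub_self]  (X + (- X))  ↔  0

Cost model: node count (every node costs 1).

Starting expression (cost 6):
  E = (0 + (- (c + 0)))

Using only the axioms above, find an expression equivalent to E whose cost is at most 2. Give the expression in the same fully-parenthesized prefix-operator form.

(1) (0 + (- (c + 0)))  =[add_comm →]=  ((- (c + 0)) + 0)
(2) (c + 0)  =[add_zero →]=  c    ⊢ ((- c) + 0)
(3) ((- c) + 0)  =[add_zero →]=  (- c)    ⊢ cost 2, within 2

(- c)   [cost 2]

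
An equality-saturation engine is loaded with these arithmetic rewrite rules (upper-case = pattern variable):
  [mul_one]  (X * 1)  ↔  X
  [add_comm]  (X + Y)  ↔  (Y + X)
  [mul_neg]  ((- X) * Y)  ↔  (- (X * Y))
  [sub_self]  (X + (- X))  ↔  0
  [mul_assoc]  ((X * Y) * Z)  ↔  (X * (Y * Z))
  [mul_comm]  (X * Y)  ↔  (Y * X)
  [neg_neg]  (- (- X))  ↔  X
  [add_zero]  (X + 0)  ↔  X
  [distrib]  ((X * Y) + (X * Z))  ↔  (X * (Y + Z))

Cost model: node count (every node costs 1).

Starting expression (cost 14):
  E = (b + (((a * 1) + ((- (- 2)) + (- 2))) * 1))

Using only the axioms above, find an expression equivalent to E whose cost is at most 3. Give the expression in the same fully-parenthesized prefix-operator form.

(a + b)   [cost 3]

step 1: neg_neg (→) rewrites (- (- 2)) into 2, now (b + (((a * 1) + (2 + (- 2))) * 1))
step 2: sub_self (→) rewrites (2 + (- 2)) into 0, now (b + (((a * 1) + 0) * 1))
step 3: mul_one (→) rewrites (((a * 1) + 0) * 1) into ((a * 1) + 0), now (b + ((a * 1) + 0))
step 4: add_zero (→) rewrites ((a * 1) + 0) into (a * 1), now (b + (a * 1))
step 5: add_comm (→) rewrites (b + (a * 1)) into ((a * 1) + b)
step 6: mul_one (→) rewrites (a * 1) into a, reaching cost 3 (bound 3)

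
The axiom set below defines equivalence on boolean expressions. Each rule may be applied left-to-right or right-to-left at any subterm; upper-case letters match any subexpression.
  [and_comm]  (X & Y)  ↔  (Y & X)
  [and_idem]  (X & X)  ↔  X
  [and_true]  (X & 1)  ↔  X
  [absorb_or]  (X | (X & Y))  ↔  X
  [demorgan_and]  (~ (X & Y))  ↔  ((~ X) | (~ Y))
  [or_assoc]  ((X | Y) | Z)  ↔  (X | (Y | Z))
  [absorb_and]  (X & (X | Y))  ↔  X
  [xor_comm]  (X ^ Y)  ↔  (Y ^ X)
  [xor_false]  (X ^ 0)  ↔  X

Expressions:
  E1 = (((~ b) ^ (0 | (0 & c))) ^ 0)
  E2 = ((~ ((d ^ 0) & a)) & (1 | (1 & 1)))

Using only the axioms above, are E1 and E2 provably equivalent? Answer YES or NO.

NO

All listed rules preserve value, hence provable equivalence implies equal values everywhere; look for a separating assignment.
a=0, b=1, c=0, d=0 gives E1 ↦ 0, E2 ↦ 1; values differ ⇒ not provably equivalent.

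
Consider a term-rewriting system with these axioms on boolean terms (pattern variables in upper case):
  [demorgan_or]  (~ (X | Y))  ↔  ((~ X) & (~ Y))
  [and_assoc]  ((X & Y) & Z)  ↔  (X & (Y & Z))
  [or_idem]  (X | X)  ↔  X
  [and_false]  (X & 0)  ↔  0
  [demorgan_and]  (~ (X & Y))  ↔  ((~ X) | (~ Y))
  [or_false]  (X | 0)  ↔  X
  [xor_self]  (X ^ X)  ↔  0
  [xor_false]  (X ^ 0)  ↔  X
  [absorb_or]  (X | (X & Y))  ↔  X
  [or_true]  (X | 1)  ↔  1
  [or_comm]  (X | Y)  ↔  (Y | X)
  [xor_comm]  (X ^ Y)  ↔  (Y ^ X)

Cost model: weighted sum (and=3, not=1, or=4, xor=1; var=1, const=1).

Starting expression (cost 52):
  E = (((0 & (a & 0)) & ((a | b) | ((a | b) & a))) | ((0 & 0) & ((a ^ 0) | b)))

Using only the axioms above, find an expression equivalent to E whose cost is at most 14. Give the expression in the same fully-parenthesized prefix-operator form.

(1) ((a | b) | ((a | b) & a))  =[absorb_or →]=  (a | b)    ⊢ (((0 & (a & 0)) & (a | b)) | ((0 & 0) & ((a ^ 0) | b)))
(2) (a ^ 0)  =[xor_false →]=  a    ⊢ (((0 & (a & 0)) & (a | b)) | ((0 & 0) & (a | b)))
(3) (a & 0)  =[and_false →]=  0    ⊢ (((0 & 0) & (a | b)) | ((0 & 0) & (a | b)))
(4) (((0 & 0) & (a | b)) | ((0 & 0) & (a | b)))  =[or_idem →]=  ((0 & 0) & (a | b))    ⊢ cost 14, within 14

((0 & 0) & (a | b))   [cost 14]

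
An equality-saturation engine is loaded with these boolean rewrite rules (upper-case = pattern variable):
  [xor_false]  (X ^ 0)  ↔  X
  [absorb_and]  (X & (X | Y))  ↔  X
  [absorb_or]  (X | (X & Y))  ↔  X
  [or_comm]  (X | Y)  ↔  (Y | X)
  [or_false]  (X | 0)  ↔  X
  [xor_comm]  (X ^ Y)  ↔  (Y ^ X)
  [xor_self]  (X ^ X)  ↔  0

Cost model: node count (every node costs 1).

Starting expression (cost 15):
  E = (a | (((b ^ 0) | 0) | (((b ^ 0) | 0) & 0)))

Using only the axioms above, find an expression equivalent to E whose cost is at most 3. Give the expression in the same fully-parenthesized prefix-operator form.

(a | b)   [cost 3]

step 1: absorb_or (→) rewrites (((b ^ 0) | 0) | (((b ^ 0) | 0) & 0)) into ((b ^ 0) | 0), now (a | ((b ^ 0) | 0))
step 2: or_false (→) rewrites ((b ^ 0) | 0) into (b ^ 0), now (a | (b ^ 0))
step 3: xor_false (→) rewrites (b ^ 0) into b, reaching cost 3 (bound 3)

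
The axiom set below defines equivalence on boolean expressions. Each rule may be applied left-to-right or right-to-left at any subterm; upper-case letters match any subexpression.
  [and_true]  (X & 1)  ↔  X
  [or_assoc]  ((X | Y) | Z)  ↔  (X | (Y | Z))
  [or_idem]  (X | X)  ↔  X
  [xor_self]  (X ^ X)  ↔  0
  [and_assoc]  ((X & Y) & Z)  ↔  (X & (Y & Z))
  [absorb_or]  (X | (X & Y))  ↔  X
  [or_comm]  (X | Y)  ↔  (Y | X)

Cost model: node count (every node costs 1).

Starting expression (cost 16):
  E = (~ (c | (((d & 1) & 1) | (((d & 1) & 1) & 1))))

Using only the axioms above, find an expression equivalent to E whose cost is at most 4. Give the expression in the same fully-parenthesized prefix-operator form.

(~ (c | d))   [cost 4]

(1) (((d & 1) & 1) | (((d & 1) & 1) & 1))  =[absorb_or →]=  ((d & 1) & 1)    ⊢ (~ (c | ((d & 1) & 1)))
(2) (d & 1)  =[and_true →]=  d    ⊢ (~ (c | (d & 1)))
(3) (d & 1)  =[and_true →]=  d    ⊢ cost 4, within 4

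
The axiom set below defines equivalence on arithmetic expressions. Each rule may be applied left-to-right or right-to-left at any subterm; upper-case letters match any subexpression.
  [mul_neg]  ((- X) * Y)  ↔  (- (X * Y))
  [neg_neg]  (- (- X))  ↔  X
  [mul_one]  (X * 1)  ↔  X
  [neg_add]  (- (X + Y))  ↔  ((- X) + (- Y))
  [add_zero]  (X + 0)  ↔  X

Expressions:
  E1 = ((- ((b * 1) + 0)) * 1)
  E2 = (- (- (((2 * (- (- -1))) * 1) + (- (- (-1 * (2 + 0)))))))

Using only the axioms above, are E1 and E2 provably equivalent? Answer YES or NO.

NO

Every axiom is a valid identity, so a rewrite proof would force E1 and E2 to agree under every assignment.
At b=0: E1 = 0 but E2 = -4; they differ, so no derivation exists.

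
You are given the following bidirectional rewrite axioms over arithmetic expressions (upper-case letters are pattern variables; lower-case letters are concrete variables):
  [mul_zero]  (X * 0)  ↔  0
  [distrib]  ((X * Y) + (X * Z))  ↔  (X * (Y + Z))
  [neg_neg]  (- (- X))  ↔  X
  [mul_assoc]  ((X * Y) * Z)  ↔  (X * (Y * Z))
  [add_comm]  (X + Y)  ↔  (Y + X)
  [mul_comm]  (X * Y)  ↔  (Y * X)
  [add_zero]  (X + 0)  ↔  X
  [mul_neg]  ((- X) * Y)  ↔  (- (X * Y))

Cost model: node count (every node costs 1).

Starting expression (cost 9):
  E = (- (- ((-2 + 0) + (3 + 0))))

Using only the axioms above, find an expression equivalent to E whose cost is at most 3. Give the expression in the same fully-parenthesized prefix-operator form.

(1) (-2 + 0)  =[add_zero →]=  -2    ⊢ (- (- (-2 + (3 + 0))))
(2) (- (- (-2 + (3 + 0))))  =[neg_neg →]=  (-2 + (3 + 0))
(3) (3 + 0)  =[add_zero →]=  3    ⊢ cost 3, within 3

(-2 + 3)   [cost 3]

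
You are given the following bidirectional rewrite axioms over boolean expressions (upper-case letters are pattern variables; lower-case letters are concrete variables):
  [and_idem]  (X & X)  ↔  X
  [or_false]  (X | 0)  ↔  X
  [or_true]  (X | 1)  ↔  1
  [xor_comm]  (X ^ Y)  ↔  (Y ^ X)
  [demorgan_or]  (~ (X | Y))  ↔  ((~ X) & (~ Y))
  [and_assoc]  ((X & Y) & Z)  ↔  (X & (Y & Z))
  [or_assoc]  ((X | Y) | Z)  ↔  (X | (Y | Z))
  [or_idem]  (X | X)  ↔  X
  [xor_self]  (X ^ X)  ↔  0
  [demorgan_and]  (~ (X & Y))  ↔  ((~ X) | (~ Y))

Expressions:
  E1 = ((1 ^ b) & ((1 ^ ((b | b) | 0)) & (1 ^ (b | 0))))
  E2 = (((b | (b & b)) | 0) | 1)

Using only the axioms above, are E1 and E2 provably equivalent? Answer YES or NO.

NO

The axioms are sound identities: if E1 ↔* E2 then E1 and E2 evaluate identically under any assignment.
Under b=1: E1 evaluates to 0, E2 to 1. Distinct ⇒ no rewrite sequence connects them.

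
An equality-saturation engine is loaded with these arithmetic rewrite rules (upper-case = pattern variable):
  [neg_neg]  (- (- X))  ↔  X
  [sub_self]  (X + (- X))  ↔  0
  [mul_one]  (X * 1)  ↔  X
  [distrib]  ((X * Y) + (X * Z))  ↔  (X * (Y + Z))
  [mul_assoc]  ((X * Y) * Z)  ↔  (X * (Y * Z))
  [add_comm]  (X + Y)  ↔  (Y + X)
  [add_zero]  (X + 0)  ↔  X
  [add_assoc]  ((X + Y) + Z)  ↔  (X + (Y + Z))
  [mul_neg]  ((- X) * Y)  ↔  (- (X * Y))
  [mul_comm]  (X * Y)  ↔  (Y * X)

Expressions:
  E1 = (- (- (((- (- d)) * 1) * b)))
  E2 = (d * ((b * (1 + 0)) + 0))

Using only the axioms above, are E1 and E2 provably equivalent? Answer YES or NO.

(1) ((- (- d)) * 1)  =[mul_one →]=  (- (- d))    ⊢ (- (- ((- (- d)) * b)))
(2) (- (- ((- (- d)) * b)))  =[neg_neg →]=  ((- (- d)) * b)
(3) (- (- d))  =[neg_neg →]=  d    ⊢ (d * b)
(4) b  =[mul_one ←]=  (b * 1)    ⊢ (d * (b * 1))
(5) (b * 1)  =[add_zero ←]=  ((b * 1) + 0)    ⊢ (d * ((b * 1) + 0))
(6) 1  =[add_zero ←]=  (1 + 0)    ⊢ E2

YES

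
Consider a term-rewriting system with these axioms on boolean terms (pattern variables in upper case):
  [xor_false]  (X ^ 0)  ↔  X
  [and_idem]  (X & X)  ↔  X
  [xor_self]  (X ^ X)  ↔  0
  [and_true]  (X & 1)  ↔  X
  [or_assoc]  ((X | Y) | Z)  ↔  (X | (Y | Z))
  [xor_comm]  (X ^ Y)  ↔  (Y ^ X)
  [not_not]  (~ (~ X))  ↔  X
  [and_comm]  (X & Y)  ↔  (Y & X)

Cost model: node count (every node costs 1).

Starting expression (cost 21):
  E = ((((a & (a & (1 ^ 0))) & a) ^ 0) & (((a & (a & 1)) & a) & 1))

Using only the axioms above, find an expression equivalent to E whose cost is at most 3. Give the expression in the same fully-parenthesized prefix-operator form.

(a & a)   [cost 3]

1. [xor_false →] (1 ^ 0)  →  1;  E = ((((a & (a & 1)) & a) ^ 0) & (((a & (a & 1)) & a) & 1))
2. [xor_false →] (((a & (a & 1)) & a) ^ 0)  →  ((a & (a & 1)) & a);  E = (((a & (a & 1)) & a) & (((a & (a & 1)) & a) & 1))
3. [and_true →] (((a & (a & 1)) & a) & 1)  →  ((a & (a & 1)) & a);  E = (((a & (a & 1)) & a) & ((a & (a & 1)) & a))
4. [and_idem →] (((a & (a & 1)) & a) & ((a & (a & 1)) & a))  →  ((a & (a & 1)) & a)
5. [and_true →] (a & 1)  →  a;  E = ((a & a) & a)
6. [and_idem →] (a & a)  →  a;  cost 3 ≤ 3, done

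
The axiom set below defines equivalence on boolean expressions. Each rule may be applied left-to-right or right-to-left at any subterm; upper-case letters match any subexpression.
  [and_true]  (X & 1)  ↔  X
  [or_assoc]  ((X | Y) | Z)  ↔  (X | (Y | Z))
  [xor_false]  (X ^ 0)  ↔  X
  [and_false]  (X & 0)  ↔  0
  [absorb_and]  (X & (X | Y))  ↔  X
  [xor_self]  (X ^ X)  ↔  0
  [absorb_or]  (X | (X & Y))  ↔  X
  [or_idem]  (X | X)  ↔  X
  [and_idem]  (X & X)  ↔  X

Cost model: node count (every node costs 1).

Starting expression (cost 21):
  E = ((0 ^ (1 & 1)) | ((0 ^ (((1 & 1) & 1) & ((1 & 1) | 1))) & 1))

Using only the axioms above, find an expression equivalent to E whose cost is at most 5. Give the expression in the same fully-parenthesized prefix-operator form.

step 1: and_true (→) rewrites (1 & 1) into 1, now ((0 ^ (1 & 1)) | ((0 ^ ((1 & 1) & ((1 & 1) | 1))) & 1))
step 2: absorb_and (→) rewrites ((1 & 1) & ((1 & 1) | 1)) into (1 & 1), now ((0 ^ (1 & 1)) | ((0 ^ (1 & 1)) & 1))
step 3: absorb_or (→) rewrites ((0 ^ (1 & 1)) | ((0 ^ (1 & 1)) & 1)) into (0 ^ (1 & 1)), reaching cost 5 (bound 5)

(0 ^ (1 & 1))   [cost 5]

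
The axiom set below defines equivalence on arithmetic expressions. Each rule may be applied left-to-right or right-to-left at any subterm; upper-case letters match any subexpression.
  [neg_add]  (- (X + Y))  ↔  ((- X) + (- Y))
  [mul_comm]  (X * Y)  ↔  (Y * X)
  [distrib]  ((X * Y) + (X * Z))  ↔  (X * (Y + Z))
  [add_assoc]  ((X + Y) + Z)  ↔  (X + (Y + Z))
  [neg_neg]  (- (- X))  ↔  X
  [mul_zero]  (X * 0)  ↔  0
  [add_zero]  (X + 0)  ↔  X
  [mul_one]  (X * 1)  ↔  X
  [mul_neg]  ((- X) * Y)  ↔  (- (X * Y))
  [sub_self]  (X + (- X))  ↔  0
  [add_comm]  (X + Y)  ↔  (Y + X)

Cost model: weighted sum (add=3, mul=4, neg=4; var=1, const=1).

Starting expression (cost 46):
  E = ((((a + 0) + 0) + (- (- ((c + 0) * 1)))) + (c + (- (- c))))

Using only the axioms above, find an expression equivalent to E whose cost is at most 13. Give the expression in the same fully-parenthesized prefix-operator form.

(1) (c + 0)  =[add_zero →]=  c    ⊢ ((((a + 0) + 0) + (- (- (c * 1)))) + (c + (- (- c))))
(2) (a + 0)  =[add_zero →]=  a    ⊢ (((a + 0) + (- (- (c * 1)))) + (c + (- (- c))))
(3) (c * 1)  =[mul_one →]=  c    ⊢ (((a + 0) + (- (- c))) + (c + (- (- c))))
(4) (- (- c))  =[neg_neg →]=  c    ⊢ (((a + 0) + c) + (c + (- (- c))))
(5) (- (- c))  =[neg_neg →]=  c    ⊢ (((a + 0) + c) + (c + c))
(6) (a + 0)  =[add_zero →]=  a    ⊢ cost 13, within 13

((a + c) + (c + c))   [cost 13]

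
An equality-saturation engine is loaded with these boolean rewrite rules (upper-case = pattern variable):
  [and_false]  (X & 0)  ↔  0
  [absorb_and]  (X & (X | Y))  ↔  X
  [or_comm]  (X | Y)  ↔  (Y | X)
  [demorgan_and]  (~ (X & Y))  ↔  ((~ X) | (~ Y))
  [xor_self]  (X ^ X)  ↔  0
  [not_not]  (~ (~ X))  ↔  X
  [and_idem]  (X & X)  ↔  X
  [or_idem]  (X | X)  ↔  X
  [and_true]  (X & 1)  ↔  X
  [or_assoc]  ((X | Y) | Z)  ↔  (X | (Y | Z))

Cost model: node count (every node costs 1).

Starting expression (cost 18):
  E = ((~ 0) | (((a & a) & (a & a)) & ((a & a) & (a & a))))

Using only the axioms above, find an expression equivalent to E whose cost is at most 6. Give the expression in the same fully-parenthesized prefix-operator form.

1. [or_comm →] ((~ 0) | (((a & a) & (a & a)) & ((a & a) & (a & a))))  →  ((((a & a) & (a & a)) & ((a & a) & (a & a))) | (~ 0))
2. [and_idem →] (((a & a) & (a & a)) & ((a & a) & (a & a)))  →  ((a & a) & (a & a));  E = (((a & a) & (a & a)) | (~ 0))
3. [and_idem →] ((a & a) & (a & a))  →  (a & a);  cost 6 ≤ 6, done

((a & a) | (~ 0))   [cost 6]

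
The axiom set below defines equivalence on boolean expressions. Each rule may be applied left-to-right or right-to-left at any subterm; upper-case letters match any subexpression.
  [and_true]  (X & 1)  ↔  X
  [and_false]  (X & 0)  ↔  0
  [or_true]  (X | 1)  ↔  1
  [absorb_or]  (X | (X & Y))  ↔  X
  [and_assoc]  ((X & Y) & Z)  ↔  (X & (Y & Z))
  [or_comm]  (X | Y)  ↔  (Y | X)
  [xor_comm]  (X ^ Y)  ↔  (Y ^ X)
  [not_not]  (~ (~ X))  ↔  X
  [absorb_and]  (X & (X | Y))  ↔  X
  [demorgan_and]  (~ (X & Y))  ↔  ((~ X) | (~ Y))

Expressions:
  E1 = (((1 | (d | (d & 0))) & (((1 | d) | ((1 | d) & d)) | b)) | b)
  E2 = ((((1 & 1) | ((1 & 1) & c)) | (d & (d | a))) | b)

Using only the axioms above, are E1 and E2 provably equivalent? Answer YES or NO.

YES

step 1: absorb_or (→) rewrites (d | (d & 0)) into d, now (((1 | d) & (((1 | d) | ((1 | d) & d)) | b)) | b)
step 2: absorb_or (→) rewrites ((1 | d) | ((1 | d) & d)) into (1 | d), now (((1 | d) & ((1 | d) | b)) | b)
step 3: absorb_and (→) rewrites ((1 | d) & ((1 | d) | b)) into (1 | d), now ((1 | d) | b)
step 4: and_true (←) rewrites 1 into (1 & 1), now (((1 & 1) | d) | b)
step 5: absorb_or (←) rewrites (1 & 1) into ((1 & 1) | ((1 & 1) & c)), now ((((1 & 1) | ((1 & 1) & c)) | d) | b)
step 6: absorb_and (←) rewrites d into (d & (d | a)), which is E2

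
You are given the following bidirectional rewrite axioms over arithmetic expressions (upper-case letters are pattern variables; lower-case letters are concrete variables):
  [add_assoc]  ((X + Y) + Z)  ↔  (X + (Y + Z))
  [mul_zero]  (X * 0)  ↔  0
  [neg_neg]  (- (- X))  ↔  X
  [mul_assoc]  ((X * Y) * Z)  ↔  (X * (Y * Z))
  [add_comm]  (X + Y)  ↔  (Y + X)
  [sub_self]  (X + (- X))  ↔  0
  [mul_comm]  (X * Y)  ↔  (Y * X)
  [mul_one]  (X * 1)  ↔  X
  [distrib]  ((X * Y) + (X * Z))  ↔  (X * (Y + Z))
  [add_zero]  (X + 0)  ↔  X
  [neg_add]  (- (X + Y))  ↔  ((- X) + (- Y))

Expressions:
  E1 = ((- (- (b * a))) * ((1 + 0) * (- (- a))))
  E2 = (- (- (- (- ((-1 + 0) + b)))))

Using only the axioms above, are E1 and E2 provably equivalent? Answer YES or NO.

Every axiom is a valid identity, so a rewrite proof would force E1 and E2 to agree under every assignment.
At a=0, b=0: E1 = 0 but E2 = -1; they differ, so no derivation exists.

NO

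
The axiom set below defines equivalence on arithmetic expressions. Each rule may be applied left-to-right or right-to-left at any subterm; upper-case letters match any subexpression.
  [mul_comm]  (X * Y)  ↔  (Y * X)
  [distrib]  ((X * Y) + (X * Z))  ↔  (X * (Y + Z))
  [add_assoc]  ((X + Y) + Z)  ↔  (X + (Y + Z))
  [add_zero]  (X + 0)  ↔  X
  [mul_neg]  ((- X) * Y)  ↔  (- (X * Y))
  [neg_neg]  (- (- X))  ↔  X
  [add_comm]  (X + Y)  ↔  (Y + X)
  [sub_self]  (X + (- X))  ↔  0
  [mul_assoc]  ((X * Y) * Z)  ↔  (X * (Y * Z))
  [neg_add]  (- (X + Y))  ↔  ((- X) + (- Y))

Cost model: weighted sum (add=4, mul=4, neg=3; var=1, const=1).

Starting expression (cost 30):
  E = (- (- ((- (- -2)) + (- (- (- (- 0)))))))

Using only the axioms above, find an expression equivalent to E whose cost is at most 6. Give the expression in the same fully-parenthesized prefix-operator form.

(-2 + 0)   [cost 6]

1. [neg_neg →] (- (- (- 0)))  →  (- 0);  E = (- (- ((- (- -2)) + (- (- 0)))))
2. [neg_neg →] (- (- ((- (- -2)) + (- (- 0)))))  →  ((- (- -2)) + (- (- 0)))
3. [neg_neg →] (- (- -2))  →  -2;  E = (-2 + (- (- 0)))
4. [neg_neg →] (- (- 0))  →  0;  cost 6 ≤ 6, done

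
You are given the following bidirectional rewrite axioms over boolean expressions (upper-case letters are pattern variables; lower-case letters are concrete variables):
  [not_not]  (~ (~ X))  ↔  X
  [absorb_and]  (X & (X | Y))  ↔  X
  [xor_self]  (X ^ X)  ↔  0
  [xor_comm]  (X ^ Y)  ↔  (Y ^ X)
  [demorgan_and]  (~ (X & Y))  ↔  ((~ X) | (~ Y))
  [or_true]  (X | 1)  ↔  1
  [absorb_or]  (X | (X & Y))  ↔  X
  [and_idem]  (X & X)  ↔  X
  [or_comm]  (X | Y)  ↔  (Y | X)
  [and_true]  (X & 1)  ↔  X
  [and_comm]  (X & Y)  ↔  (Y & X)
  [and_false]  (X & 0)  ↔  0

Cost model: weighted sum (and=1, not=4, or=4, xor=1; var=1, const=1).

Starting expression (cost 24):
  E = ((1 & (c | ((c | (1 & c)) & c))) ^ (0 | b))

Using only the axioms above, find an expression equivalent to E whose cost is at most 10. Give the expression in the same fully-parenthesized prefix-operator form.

1. [and_comm →] (1 & c)  →  (c & 1);  E = ((1 & (c | ((c | (c & 1)) & c))) ^ (0 | b))
2. [absorb_or →] (c | (c & 1))  →  c;  E = ((1 & (c | (c & c))) ^ (0 | b))
3. [absorb_or →] (c | (c & c))  →  c;  cost 10 ≤ 10, done

((1 & c) ^ (0 | b))   [cost 10]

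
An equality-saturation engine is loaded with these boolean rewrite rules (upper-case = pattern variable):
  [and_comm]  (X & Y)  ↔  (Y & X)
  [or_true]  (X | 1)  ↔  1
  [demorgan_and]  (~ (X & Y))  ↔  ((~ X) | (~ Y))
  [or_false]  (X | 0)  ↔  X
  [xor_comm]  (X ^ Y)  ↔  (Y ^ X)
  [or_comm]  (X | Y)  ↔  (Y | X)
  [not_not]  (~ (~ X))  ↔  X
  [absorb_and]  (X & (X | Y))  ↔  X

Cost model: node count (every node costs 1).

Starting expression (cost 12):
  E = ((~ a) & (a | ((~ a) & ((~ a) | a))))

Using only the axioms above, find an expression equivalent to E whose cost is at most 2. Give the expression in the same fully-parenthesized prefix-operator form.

(~ a)   [cost 2]

(1) ((~ a) & ((~ a) | a))  =[absorb_and →]=  (~ a)    ⊢ ((~ a) & (a | (~ a)))
(2) (a | (~ a))  =[or_comm →]=  ((~ a) | a)    ⊢ ((~ a) & ((~ a) | a))
(3) ((~ a) & ((~ a) | a))  =[absorb_and →]=  (~ a)    ⊢ cost 2, within 2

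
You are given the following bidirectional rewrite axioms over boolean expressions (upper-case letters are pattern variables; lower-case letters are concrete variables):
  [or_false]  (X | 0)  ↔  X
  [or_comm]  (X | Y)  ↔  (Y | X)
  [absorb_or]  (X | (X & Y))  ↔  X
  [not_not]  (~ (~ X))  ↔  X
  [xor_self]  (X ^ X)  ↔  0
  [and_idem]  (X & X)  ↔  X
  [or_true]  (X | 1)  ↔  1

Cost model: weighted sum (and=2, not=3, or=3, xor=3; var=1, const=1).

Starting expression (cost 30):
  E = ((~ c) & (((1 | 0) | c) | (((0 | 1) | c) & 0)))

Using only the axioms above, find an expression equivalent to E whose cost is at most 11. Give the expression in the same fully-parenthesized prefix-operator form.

((~ c) & (1 | c))   [cost 11]

1. [or_false →] (1 | 0)  →  1;  E = ((~ c) & ((1 | c) | (((0 | 1) | c) & 0)))
2. [or_true →] (0 | 1)  →  1;  E = ((~ c) & ((1 | c) | ((1 | c) & 0)))
3. [absorb_or →] ((1 | c) | ((1 | c) & 0))  →  (1 | c);  cost 11 ≤ 11, done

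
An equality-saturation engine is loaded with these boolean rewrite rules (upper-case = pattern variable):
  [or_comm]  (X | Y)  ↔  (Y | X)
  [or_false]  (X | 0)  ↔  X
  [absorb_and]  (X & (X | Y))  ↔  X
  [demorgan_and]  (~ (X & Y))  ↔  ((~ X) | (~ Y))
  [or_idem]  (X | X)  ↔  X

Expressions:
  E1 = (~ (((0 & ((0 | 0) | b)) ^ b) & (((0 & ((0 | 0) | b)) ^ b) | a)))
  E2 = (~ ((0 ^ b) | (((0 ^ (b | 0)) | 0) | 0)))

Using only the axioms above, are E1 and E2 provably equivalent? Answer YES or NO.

1. [absorb_and →] (((0 & ((0 | 0) | b)) ^ b) & (((0 & ((0 | 0) | b)) ^ b) | a))  →  ((0 & ((0 | 0) | b)) ^ b);  E1 = (~ ((0 & ((0 | 0) | b)) ^ b))
2. [or_idem →] (0 | 0)  →  0;  E1 = (~ ((0 & (0 | b)) ^ b))
3. [absorb_and →] (0 & (0 | b))  →  0;  E1 = (~ (0 ^ b))
4. [or_idem ←] (0 ^ b)  →  ((0 ^ b) | (0 ^ b));  E1 = (~ ((0 ^ b) | (0 ^ b)))
5. [or_false ←] (0 ^ b)  →  ((0 ^ b) | 0);  E1 = (~ ((0 ^ b) | ((0 ^ b) | 0)))
6. [or_false ←] b  →  (b | 0);  E1 = (~ ((0 ^ b) | ((0 ^ (b | 0)) | 0)))
7. [or_false ←] ((0 ^ (b | 0)) | 0)  →  (((0 ^ (b | 0)) | 0) | 0);  this is E2

YES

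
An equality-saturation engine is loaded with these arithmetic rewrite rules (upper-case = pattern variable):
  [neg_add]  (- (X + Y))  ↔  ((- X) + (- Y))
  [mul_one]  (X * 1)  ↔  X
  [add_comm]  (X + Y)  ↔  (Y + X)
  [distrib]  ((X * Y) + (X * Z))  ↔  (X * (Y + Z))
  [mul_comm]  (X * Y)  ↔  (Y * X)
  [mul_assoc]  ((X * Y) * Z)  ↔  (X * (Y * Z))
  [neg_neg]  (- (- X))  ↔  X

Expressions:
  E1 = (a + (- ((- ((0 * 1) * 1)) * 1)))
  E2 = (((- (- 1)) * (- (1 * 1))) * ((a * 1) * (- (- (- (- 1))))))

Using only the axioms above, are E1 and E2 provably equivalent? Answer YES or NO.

All listed rules preserve value, hence provable equivalence implies equal values everywhere; look for a separating assignment.
a=1 gives E1 ↦ 1, E2 ↦ -1; values differ ⇒ not provably equivalent.

NO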